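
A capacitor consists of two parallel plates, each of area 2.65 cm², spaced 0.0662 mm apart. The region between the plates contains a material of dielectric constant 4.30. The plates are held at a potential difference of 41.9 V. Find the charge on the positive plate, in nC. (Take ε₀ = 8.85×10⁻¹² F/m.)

6.38 nC

A = 2.65 cm² = 2.65×10⁻⁴ m².
C = κε₀A/d = 4.30 × 8.85×10⁻¹² × 2.65×10⁻⁴ / 6.62×10⁻⁵ = 1.52×10⁻¹⁰ F.
Q = CV = 1.52×10⁻¹⁰ × 41.9 = 6.38×10⁻⁹ C.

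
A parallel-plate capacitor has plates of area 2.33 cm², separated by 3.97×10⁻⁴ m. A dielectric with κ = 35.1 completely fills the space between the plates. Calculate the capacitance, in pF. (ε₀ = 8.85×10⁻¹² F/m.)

C ≈ 182 pF

A = 2.33 cm² = 2.33×10⁻⁴ m².
C = κε₀A/d = 35.1 × 8.85×10⁻¹² × 2.33×10⁻⁴ / 3.97×10⁻⁴ = 1.82×10⁻¹⁰ F.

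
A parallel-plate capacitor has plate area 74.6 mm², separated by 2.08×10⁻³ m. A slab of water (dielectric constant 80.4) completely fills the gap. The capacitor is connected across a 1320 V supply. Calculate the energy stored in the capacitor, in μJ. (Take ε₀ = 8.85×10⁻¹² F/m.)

A = 74.6 mm² = 7.46×10⁻⁵ m².
C = κε₀A/d = 80.4 × 8.85×10⁻¹² × 7.46×10⁻⁵ / 2.08×10⁻³ = 2.55×10⁻¹¹ F.
U = ½CV² = ½ × 2.55×10⁻¹¹ × (1320)² = 2.22×10⁻⁵ J.

22.2 μJ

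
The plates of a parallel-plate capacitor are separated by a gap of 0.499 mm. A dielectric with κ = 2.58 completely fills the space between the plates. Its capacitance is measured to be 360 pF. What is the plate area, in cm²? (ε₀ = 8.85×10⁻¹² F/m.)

A ≈ 78.7 cm²

A = Cd/(κε₀) = 3.60×10⁻¹⁰ × 4.99×10⁻⁴ / (2.58 × 8.85×10⁻¹²) = 7.87×10⁻³ m².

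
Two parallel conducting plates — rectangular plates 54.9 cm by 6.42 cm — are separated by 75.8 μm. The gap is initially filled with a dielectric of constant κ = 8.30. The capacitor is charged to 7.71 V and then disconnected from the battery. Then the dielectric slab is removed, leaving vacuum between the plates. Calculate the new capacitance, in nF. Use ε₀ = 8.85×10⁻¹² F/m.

C ≈ 4.12 nF

A = 54.9 × 6.42 cm² = 3.52×10⁻² m².
Initially C₁ = κε₀A/d = 8.30 × 8.85×10⁻¹² × 3.52×10⁻² / 7.58×10⁻⁵ = 3.42×10⁻⁸ F.
C = κε₀A/d scales with κ, so C₂/C₁ = 1/κ = 1/8.30 = 0.120.
C₂ = 0.120 × 3.42×10⁻⁸ = 4.12×10⁻⁹ F.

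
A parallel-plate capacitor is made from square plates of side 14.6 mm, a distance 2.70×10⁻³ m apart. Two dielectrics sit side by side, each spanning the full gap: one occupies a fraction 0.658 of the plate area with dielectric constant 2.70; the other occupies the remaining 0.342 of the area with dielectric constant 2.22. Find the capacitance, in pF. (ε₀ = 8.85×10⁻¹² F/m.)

1.77 pF

A = (14.6 mm)² = 2.13×10⁻⁴ m².
Side-by-side slabs ⇒ two capacitors in parallel, each spanning the full gap.
C₁ = κ₁ε₀A₁/d = 2.70 × 8.85×10⁻¹² × 1.40×10⁻⁴ / 2.70×10⁻³ = 1.24×10⁻¹² F.
C₂ = κ₂ε₀A₂/d = 2.22 × 8.85×10⁻¹² × 7.29×10⁻⁵ / 2.70×10⁻³ = 5.30×10⁻¹³ F.
C = C₁ + C₂ = 1.77×10⁻¹² F.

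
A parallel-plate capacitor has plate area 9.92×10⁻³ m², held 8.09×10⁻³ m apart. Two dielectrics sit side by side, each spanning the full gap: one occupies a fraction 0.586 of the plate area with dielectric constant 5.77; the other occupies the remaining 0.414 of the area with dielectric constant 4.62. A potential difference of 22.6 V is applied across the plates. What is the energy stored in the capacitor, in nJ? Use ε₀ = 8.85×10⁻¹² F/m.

U ≈ 14.7 nJ

Side-by-side slabs ⇒ two capacitors in parallel, each spanning the full gap.
C₁ = κ₁ε₀A₁/d = 5.77 × 8.85×10⁻¹² × 5.81×10⁻³ / 8.09×10⁻³ = 3.67×10⁻¹¹ F.
C₂ = κ₂ε₀A₂/d = 4.62 × 8.85×10⁻¹² × 4.11×10⁻³ / 8.09×10⁻³ = 2.08×10⁻¹¹ F.
C = C₁ + C₂ = 5.74×10⁻¹¹ F.
U = ½CV² = ½ × 5.74×10⁻¹¹ × (22.6)² = 1.47×10⁻⁸ J.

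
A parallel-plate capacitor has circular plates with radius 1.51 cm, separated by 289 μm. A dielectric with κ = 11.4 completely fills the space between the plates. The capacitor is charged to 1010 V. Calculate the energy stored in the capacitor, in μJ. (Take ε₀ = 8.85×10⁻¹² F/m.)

A = π(1.51 cm)² = 7.16×10⁻⁴ m².
C = κε₀A/d = 11.4 × 8.85×10⁻¹² × 7.16×10⁻⁴ / 2.89×10⁻⁴ = 2.50×10⁻¹⁰ F.
U = ½CV² = ½ × 2.50×10⁻¹⁰ × (1010)² = 1.28×10⁻⁴ J.

128 μJ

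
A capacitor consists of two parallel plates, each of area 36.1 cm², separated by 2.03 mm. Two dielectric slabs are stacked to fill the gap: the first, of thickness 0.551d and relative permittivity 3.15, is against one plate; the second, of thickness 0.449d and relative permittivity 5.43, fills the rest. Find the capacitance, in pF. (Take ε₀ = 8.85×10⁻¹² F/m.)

A = 36.1 cm² = 3.61×10⁻³ m².
Stacked slabs ⇒ two capacitors in series, each with the full plate area.
C₁ = κ₁ε₀A/d₁ = 3.15 × 8.85×10⁻¹² × 3.61×10⁻³ / 1.12×10⁻³ = 9.00×10⁻¹¹ F.
C₂ = κ₂ε₀A/d₂ = 5.43 × 8.85×10⁻¹² × 3.61×10⁻³ / 9.11×10⁻⁴ = 1.90×10⁻¹⁰ F.
C = (1/C₁ + 1/C₂)⁻¹ = 6.11×10⁻¹¹ F.

C ≈ 61.1 pF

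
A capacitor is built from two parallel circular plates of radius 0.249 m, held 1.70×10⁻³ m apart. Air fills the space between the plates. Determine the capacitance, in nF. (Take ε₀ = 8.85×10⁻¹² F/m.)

1.01 nF

A = π(0.249 m)² = 0.195 m².
C = ε₀A/d = 8.85×10⁻¹² × 0.195 / 1.70×10⁻³ = 1.01×10⁻⁹ F.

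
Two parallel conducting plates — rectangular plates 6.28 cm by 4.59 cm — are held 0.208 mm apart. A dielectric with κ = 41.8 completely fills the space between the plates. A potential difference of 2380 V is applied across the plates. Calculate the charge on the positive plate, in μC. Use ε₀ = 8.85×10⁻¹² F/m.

A = 6.28 × 4.59 cm² = 2.88×10⁻³ m².
C = κε₀A/d = 41.8 × 8.85×10⁻¹² × 2.88×10⁻³ / 2.08×10⁻⁴ = 5.13×10⁻⁹ F.
Q = CV = 5.13×10⁻⁹ × 2380 = 1.22×10⁻⁵ C.

Q ≈ 12.2 μC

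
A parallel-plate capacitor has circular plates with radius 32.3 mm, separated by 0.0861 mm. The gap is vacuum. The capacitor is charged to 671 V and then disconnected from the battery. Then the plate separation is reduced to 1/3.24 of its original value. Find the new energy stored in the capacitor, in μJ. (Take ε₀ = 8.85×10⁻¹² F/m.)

U ≈ 23.4 μJ

A = π(32.3 mm)² = 3.28×10⁻³ m².
Initially C₁ = ε₀A/d = 8.85×10⁻¹² × 3.28×10⁻³ / 8.61×10⁻⁵ = 3.37×10⁻¹⁰ F.
U₁ = 7.58×10⁻⁵ J.
Isolated ⇒ Q is held fixed. C₂ = 3.24 C₁ and U = Q²/(2C), so U₂/U₁ = C₁/C₂ = 0.309.
U₂ = 0.309 × 7.58×10⁻⁵ = 2.34×10⁻⁵ J.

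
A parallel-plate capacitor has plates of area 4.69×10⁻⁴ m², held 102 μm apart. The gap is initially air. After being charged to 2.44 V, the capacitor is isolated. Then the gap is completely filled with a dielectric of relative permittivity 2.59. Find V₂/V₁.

V₂/V₁ ≈ 0.386

Isolated ⇒ Q is held fixed.
C₂ = 2.59 C₁ and V = Q/C, so V₂/V₁ = C₁/C₂ = 0.386.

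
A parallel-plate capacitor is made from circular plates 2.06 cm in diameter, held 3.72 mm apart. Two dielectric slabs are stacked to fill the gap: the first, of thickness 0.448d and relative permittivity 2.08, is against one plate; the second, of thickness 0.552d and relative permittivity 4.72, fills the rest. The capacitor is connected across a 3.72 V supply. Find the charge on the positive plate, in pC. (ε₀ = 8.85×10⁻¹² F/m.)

Q ≈ 8.88 pC

A = π(2.06/2 cm)² = 3.33×10⁻⁴ m².
Stacked slabs ⇒ two capacitors in series, each with the full plate area.
C₁ = κ₁ε₀A/d₁ = 2.08 × 8.85×10⁻¹² × 3.33×10⁻⁴ / 1.67×10⁻³ = 3.68×10⁻¹² F.
C₂ = κ₂ε₀A/d₂ = 4.72 × 8.85×10⁻¹² × 3.33×10⁻⁴ / 2.05×10⁻³ = 6.78×10⁻¹² F.
C = (1/C₁ + 1/C₂)⁻¹ = 2.39×10⁻¹² F.
Q = CV = 2.39×10⁻¹² × 3.72 = 8.88×10⁻¹² C.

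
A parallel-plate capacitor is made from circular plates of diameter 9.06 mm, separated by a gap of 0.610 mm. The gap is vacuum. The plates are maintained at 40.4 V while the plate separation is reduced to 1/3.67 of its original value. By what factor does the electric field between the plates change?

E₂/E₁ ≈ 3.67

Battery connected ⇒ V is held fixed.
E = V/d, so E₂/E₁ = d₁/d₂ = 3.67.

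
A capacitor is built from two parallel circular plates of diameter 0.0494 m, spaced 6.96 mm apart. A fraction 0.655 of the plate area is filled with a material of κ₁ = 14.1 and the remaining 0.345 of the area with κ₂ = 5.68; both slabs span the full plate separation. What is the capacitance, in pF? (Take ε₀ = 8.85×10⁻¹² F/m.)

A = π(0.0494/2 m)² = 1.92×10⁻³ m².
Side-by-side slabs ⇒ two capacitors in parallel, each spanning the full gap.
C₁ = κ₁ε₀A₁/d = 14.1 × 8.85×10⁻¹² × 1.26×10⁻³ / 6.96×10⁻³ = 2.25×10⁻¹¹ F.
C₂ = κ₂ε₀A₂/d = 5.68 × 8.85×10⁻¹² × 6.61×10⁻⁴ / 6.96×10⁻³ = 4.78×10⁻¹² F.
C = C₁ + C₂ = 2.73×10⁻¹¹ F.

C ≈ 27.3 pF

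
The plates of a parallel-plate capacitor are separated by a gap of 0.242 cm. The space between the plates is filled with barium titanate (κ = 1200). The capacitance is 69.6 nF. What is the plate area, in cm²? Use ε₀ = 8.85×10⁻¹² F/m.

A ≈ 159 cm²

A = Cd/(κε₀) = 6.96×10⁻⁸ × 2.42×10⁻³ / (1200 × 8.85×10⁻¹²) = 1.59×10⁻² m².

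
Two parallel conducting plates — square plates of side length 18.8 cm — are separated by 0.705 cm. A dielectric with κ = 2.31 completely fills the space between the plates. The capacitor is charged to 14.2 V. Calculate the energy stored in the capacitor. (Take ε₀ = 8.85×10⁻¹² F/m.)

A = (18.8 cm)² = 3.53×10⁻² m².
C = κε₀A/d = 2.31 × 8.85×10⁻¹² × 3.53×10⁻² / 7.05×10⁻³ = 1.02×10⁻¹⁰ F.
U = ½CV² = ½ × 1.02×10⁻¹⁰ × (14.2)² = 1.03×10⁻⁸ J.

U ≈ 10.3 nJ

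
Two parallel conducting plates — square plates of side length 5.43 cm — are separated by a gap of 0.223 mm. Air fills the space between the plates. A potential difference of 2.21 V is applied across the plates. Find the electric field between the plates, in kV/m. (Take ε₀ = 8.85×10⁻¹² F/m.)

E ≈ 9.91 kV/m

E = V/d = 2.21 / 2.23×10⁻⁴ = 9.91×10³ V/m.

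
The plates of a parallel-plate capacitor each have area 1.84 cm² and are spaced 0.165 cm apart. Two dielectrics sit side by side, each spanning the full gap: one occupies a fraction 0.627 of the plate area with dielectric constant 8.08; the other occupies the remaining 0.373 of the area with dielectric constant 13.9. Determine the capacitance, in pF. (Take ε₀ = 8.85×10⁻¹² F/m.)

10.1 pF

A = 1.84 cm² = 1.84×10⁻⁴ m².
Side-by-side slabs ⇒ two capacitors in parallel, each spanning the full gap.
C₁ = κ₁ε₀A₁/d = 8.08 × 8.85×10⁻¹² × 1.15×10⁻⁴ / 1.65×10⁻³ = 5.00×10⁻¹² F.
C₂ = κ₂ε₀A₂/d = 13.9 × 8.85×10⁻¹² × 6.86×10⁻⁵ / 1.65×10⁻³ = 5.12×10⁻¹² F.
C = C₁ + C₂ = 1.01×10⁻¹¹ F.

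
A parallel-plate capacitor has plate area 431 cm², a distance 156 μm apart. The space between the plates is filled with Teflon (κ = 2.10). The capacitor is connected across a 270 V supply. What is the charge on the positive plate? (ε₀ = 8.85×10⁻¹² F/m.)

A = 431 cm² = 4.31×10⁻² m².
C = κε₀A/d = 2.10 × 8.85×10⁻¹² × 4.31×10⁻² / 1.56×10⁻⁴ = 5.13×10⁻⁹ F.
Q = CV = 5.13×10⁻⁹ × 270 = 1.39×10⁻⁶ C.

Q ≈ 1.39 μC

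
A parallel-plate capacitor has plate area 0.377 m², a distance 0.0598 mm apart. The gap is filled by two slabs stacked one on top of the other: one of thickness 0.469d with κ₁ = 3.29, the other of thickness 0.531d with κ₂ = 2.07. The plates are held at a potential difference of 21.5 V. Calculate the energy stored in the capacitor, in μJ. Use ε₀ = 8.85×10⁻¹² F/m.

Stacked slabs ⇒ two capacitors in series, each with the full plate area.
C₁ = κ₁ε₀A/d₁ = 3.29 × 8.85×10⁻¹² × 0.377 / 2.80×10⁻⁵ = 3.91×10⁻⁷ F.
C₂ = κ₂ε₀A/d₂ = 2.07 × 8.85×10⁻¹² × 0.377 / 3.18×10⁻⁵ = 2.17×10⁻⁷ F.
C = (1/C₁ + 1/C₂)⁻¹ = 1.40×10⁻⁷ F.
U = ½CV² = ½ × 1.40×10⁻⁷ × (21.5)² = 3.23×10⁻⁵ J.

U ≈ 32.3 μJ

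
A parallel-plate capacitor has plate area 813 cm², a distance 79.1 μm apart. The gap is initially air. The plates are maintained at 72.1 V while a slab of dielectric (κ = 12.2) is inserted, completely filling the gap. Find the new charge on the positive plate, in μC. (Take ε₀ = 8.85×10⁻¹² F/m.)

A = 813 cm² = 8.13×10⁻² m².
Initially C₁ = ε₀A/d = 8.85×10⁻¹² × 8.13×10⁻² / 7.91×10⁻⁵ = 9.10×10⁻⁹ F.
Q₁ = 6.56×10⁻⁷ C.
Battery connected ⇒ V is held fixed. C₂ = 12.2 C₁ and Q = CV, so Q₂/Q₁ = C₂/C₁ = 12.2.
Q₂ = 12.2 × 6.56×10⁻⁷ = 8.00×10⁻⁶ C.

8.00 μC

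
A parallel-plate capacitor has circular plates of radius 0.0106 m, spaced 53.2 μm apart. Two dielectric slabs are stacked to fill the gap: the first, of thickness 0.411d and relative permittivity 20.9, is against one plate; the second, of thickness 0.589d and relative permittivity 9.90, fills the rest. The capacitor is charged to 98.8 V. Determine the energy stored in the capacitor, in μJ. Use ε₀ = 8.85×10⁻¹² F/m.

3.62 μJ

A = π(0.0106 m)² = 3.53×10⁻⁴ m².
Stacked slabs ⇒ two capacitors in series, each with the full plate area.
C₁ = κ₁ε₀A/d₁ = 20.9 × 8.85×10⁻¹² × 3.53×10⁻⁴ / 2.19×10⁻⁵ = 2.99×10⁻⁹ F.
C₂ = κ₂ε₀A/d₂ = 9.90 × 8.85×10⁻¹² × 3.53×10⁻⁴ / 3.13×10⁻⁵ = 9.87×10⁻¹⁰ F.
C = (1/C₁ + 1/C₂)⁻¹ = 7.42×10⁻¹⁰ F.
U = ½CV² = ½ × 7.42×10⁻¹⁰ × (98.8)² = 3.62×10⁻⁶ J.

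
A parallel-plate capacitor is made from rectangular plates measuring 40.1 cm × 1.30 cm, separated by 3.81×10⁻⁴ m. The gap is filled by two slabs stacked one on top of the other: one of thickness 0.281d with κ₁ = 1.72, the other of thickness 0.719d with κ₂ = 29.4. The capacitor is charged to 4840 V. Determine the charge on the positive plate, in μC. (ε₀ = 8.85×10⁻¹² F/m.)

A = 40.1 × 1.30 cm² = 5.21×10⁻³ m².
Stacked slabs ⇒ two capacitors in series, each with the full plate area.
C₁ = κ₁ε₀A/d₁ = 1.72 × 8.85×10⁻¹² × 5.21×10⁻³ / 1.07×10⁻⁴ = 7.41×10⁻¹⁰ F.
C₂ = κ₂ε₀A/d₂ = 29.4 × 8.85×10⁻¹² × 5.21×10⁻³ / 2.74×10⁻⁴ = 4.95×10⁻⁹ F.
C = (1/C₁ + 1/C₂)⁻¹ = 6.45×10⁻¹⁰ F.
Q = CV = 6.45×10⁻¹⁰ × 4840 = 3.12×10⁻⁶ C.

Q ≈ 3.12 μC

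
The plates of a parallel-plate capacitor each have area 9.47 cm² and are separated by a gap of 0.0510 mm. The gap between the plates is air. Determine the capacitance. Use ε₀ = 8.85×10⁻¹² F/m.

A = 9.47 cm² = 9.47×10⁻⁴ m².
C = ε₀A/d = 8.85×10⁻¹² × 9.47×10⁻⁴ / 5.10×10⁻⁵ = 1.64×10⁻¹⁰ F.

164 pF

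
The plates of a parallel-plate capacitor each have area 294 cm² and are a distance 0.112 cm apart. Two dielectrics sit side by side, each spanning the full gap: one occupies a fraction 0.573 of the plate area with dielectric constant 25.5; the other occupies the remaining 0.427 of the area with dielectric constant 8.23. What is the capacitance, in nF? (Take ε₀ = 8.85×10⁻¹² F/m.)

C ≈ 4.21 nF

A = 294 cm² = 2.94×10⁻² m².
Side-by-side slabs ⇒ two capacitors in parallel, each spanning the full gap.
C₁ = κ₁ε₀A₁/d = 25.5 × 8.85×10⁻¹² × 1.68×10⁻² / 1.12×10⁻³ = 3.39×10⁻⁹ F.
C₂ = κ₂ε₀A₂/d = 8.23 × 8.85×10⁻¹² × 1.26×10⁻² / 1.12×10⁻³ = 8.16×10⁻¹⁰ F.
C = C₁ + C₂ = 4.21×10⁻⁹ F.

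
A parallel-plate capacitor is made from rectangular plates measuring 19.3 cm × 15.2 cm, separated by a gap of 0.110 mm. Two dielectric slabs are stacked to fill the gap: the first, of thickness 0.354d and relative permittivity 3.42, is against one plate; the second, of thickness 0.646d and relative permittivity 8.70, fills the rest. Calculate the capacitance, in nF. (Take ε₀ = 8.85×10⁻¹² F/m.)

A = 19.3 × 15.2 cm² = 2.93×10⁻² m².
Stacked slabs ⇒ two capacitors in series, each with the full plate area.
C₁ = κ₁ε₀A/d₁ = 3.42 × 8.85×10⁻¹² × 2.93×10⁻² / 3.89×10⁻⁵ = 2.28×10⁻⁸ F.
C₂ = κ₂ε₀A/d₂ = 8.70 × 8.85×10⁻¹² × 2.93×10⁻² / 7.11×10⁻⁵ = 3.18×10⁻⁸ F.
C = (1/C₁ + 1/C₂)⁻¹ = 1.33×10⁻⁸ F.

C ≈ 13.3 nF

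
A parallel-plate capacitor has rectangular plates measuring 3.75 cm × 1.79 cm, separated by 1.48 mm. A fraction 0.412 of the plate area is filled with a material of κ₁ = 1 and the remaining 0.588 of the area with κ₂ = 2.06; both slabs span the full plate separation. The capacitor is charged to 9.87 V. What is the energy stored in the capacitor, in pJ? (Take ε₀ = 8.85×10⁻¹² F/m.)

U ≈ 317 pJ

A = 3.75 × 1.79 cm² = 6.71×10⁻⁴ m².
Side-by-side slabs ⇒ two capacitors in parallel, each spanning the full gap.
C₁ = κ₁ε₀A₁/d = 1.00 × 8.85×10⁻¹² × 2.77×10⁻⁴ / 1.48×10⁻³ = 1.65×10⁻¹² F.
C₂ = κ₂ε₀A₂/d = 2.06 × 8.85×10⁻¹² × 3.95×10⁻⁴ / 1.48×10⁻³ = 4.86×10⁻¹² F.
C = C₁ + C₂ = 6.52×10⁻¹² F.
U = ½CV² = ½ × 6.52×10⁻¹² × (9.87)² = 3.17×10⁻¹⁰ J.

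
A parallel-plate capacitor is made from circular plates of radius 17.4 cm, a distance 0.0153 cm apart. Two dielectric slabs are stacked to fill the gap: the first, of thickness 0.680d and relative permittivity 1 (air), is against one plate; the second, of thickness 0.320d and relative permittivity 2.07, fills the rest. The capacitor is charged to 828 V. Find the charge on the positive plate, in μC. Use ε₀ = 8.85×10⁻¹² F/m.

5.46 μC

A = π(17.4 cm)² = 9.51×10⁻² m².
Stacked slabs ⇒ two capacitors in series, each with the full plate area.
C₁ = κ₁ε₀A/d₁ = 1.00 × 8.85×10⁻¹² × 9.51×10⁻² / 1.04×10⁻⁴ = 8.09×10⁻⁹ F.
C₂ = κ₂ε₀A/d₂ = 2.07 × 8.85×10⁻¹² × 9.51×10⁻² / 4.90×10⁻⁵ = 3.56×10⁻⁸ F.
C = (1/C₁ + 1/C₂)⁻¹ = 6.59×10⁻⁹ F.
Q = CV = 6.59×10⁻⁹ × 828 = 5.46×10⁻⁶ C.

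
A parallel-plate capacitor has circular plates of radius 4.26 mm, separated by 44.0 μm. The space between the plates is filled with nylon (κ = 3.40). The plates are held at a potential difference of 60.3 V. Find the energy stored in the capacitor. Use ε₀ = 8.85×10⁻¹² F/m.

A = π(4.26 mm)² = 5.70×10⁻⁵ m².
C = κε₀A/d = 3.40 × 8.85×10⁻¹² × 5.70×10⁻⁵ / 4.40×10⁻⁵ = 3.90×10⁻¹¹ F.
U = ½CV² = ½ × 3.90×10⁻¹¹ × (60.3)² = 7.09×10⁻⁸ J.

70.9 nJ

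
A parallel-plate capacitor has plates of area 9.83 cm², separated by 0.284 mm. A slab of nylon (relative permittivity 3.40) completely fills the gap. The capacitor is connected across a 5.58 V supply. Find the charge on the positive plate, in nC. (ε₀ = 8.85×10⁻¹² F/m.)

A = 9.83 cm² = 9.83×10⁻⁴ m².
C = κε₀A/d = 3.40 × 8.85×10⁻¹² × 9.83×10⁻⁴ / 2.84×10⁻⁴ = 1.04×10⁻¹⁰ F.
Q = CV = 1.04×10⁻¹⁰ × 5.58 = 5.81×10⁻¹⁰ C.

Q ≈ 0.581 nC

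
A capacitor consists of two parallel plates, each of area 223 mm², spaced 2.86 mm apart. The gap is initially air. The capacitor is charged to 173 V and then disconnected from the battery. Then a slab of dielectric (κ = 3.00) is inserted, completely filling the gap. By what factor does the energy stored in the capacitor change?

U₂/U₁ ≈ 0.333

Isolated ⇒ Q is held fixed.
C₂ = 3.00 C₁ and U = Q²/(2C), so U₂/U₁ = C₁/C₂ = 0.333.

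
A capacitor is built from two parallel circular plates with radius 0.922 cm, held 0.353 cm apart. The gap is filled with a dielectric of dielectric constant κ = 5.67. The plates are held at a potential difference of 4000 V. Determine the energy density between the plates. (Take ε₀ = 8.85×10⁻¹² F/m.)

u ≈ 32.2 J/m³

E = V/d = 4000 / 3.53×10⁻³ = 1.13×10⁶ V/m.
u = ½κε₀E² = ½ × 5.67 × 8.85×10⁻¹² × (1.13×10⁶)² = 32.2 J/m³.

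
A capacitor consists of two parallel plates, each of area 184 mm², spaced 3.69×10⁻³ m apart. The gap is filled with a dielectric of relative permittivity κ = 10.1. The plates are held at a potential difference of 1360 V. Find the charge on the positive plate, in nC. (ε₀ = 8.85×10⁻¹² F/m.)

Q ≈ 6.06 nC

A = 184 mm² = 1.84×10⁻⁴ m².
C = κε₀A/d = 10.1 × 8.85×10⁻¹² × 1.84×10⁻⁴ / 3.69×10⁻³ = 4.46×10⁻¹² F.
Q = CV = 4.46×10⁻¹² × 1360 = 6.06×10⁻⁹ C.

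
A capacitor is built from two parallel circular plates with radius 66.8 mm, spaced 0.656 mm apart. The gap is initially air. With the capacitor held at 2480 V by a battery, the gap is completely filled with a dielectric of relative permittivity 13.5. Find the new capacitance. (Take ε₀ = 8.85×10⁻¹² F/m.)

2.55 nF

A = π(66.8 mm)² = 1.40×10⁻² m².
Initially C₁ = ε₀A/d = 8.85×10⁻¹² × 1.40×10⁻² / 6.56×10⁻⁴ = 1.89×10⁻¹⁰ F.
C = κε₀A/d scales with κ, so C₂/C₁ = κ = 13.5.
C₂ = 13.5 × 1.89×10⁻¹⁰ = 2.55×10⁻⁹ F.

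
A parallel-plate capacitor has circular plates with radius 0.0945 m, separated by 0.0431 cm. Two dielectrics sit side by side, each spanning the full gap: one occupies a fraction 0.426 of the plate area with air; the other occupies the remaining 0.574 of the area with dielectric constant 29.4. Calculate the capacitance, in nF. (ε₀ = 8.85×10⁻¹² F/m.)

A = π(0.0945 m)² = 2.81×10⁻² m².
Side-by-side slabs ⇒ two capacitors in parallel, each spanning the full gap.
C₁ = κ₁ε₀A₁/d = 1.00 × 8.85×10⁻¹² × 1.20×10⁻² / 4.31×10⁻⁴ = 2.45×10⁻¹⁰ F.
C₂ = κ₂ε₀A₂/d = 29.4 × 8.85×10⁻¹² × 1.61×10⁻² / 4.31×10⁻⁴ = 9.72×10⁻⁹ F.
C = C₁ + C₂ = 9.97×10⁻⁹ F.

9.97 nF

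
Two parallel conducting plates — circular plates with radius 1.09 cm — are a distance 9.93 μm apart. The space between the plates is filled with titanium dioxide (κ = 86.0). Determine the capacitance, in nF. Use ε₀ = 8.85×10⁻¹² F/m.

C ≈ 28.6 nF

A = π(1.09 cm)² = 3.73×10⁻⁴ m².
C = κε₀A/d = 86.0 × 8.85×10⁻¹² × 3.73×10⁻⁴ / 9.93×10⁻⁶ = 2.86×10⁻⁸ F.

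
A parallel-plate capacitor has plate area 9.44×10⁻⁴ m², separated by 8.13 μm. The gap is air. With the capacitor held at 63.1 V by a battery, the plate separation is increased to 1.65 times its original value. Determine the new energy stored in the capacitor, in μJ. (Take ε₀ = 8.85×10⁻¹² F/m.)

Initially C₁ = ε₀A/d = 8.85×10⁻¹² × 9.44×10⁻⁴ / 8.13×10⁻⁶ = 1.03×10⁻⁹ F.
U₁ = 2.05×10⁻⁶ J.
Battery connected ⇒ V is held fixed. C₂ = 0.606 C₁ and U = ½CV², so U₂/U₁ = C₂/C₁ = 0.606.
U₂ = 0.606 × 2.05×10⁻⁶ = 1.24×10⁻⁶ J.

1.24 μJ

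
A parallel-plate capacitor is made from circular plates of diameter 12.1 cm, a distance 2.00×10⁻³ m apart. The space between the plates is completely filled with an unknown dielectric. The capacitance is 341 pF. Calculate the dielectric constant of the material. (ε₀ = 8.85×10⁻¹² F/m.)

A = π(12.1/2 cm)² = 1.15×10⁻² m².
κ = Cd/(ε₀A) = 3.41×10⁻¹⁰ × 2.00×10⁻³ / (8.85×10⁻¹² × 1.15×10⁻²) = 6.70.

κ ≈ 6.70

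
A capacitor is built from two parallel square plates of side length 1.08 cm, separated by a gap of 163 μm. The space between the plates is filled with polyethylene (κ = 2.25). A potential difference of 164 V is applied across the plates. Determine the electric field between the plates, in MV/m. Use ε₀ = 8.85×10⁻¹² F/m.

1.01 MV/m

E = V/d = 164 / 1.63×10⁻⁴ = 1.01×10⁶ V/m.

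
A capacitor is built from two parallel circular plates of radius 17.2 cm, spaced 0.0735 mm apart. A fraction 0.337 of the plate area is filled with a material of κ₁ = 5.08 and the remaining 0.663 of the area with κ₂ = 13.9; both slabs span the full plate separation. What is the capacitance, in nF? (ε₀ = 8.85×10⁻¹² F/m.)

A = π(17.2 cm)² = 9.29×10⁻² m².
Side-by-side slabs ⇒ two capacitors in parallel, each spanning the full gap.
C₁ = κ₁ε₀A₁/d = 5.08 × 8.85×10⁻¹² × 3.13×10⁻² / 7.35×10⁻⁵ = 1.92×10⁻⁸ F.
C₂ = κ₂ε₀A₂/d = 13.9 × 8.85×10⁻¹² × 6.16×10⁻² / 7.35×10⁻⁵ = 1.03×10⁻⁷ F.
C = C₁ + C₂ = 1.22×10⁻⁷ F.

122 nF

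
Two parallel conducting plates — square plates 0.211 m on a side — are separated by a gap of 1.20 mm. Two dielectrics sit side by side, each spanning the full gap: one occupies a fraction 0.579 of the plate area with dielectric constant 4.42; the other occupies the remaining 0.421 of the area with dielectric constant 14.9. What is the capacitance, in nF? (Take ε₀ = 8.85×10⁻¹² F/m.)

A = (0.211 m)² = 4.45×10⁻² m².
Side-by-side slabs ⇒ two capacitors in parallel, each spanning the full gap.
C₁ = κ₁ε₀A₁/d = 4.42 × 8.85×10⁻¹² × 2.58×10⁻² / 1.20×10⁻³ = 8.40×10⁻¹⁰ F.
C₂ = κ₂ε₀A₂/d = 14.9 × 8.85×10⁻¹² × 1.87×10⁻² / 1.20×10⁻³ = 2.06×10⁻⁹ F.
C = C₁ + C₂ = 2.90×10⁻⁹ F.

2.90 nF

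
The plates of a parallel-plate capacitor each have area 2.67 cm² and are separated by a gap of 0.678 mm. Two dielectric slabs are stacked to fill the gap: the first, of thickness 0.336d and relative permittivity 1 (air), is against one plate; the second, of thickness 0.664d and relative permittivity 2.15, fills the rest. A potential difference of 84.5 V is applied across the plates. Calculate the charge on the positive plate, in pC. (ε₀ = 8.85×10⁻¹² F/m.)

457 pC

A = 2.67 cm² = 2.67×10⁻⁴ m².
Stacked slabs ⇒ two capacitors in series, each with the full plate area.
C₁ = κ₁ε₀A/d₁ = 1.00 × 8.85×10⁻¹² × 2.67×10⁻⁴ / 2.28×10⁻⁴ = 1.04×10⁻¹¹ F.
C₂ = κ₂ε₀A/d₂ = 2.15 × 8.85×10⁻¹² × 2.67×10⁻⁴ / 4.50×10⁻⁴ = 1.13×10⁻¹¹ F.
C = (1/C₁ + 1/C₂)⁻¹ = 5.40×10⁻¹² F.
Q = CV = 5.40×10⁻¹² × 84.5 = 4.57×10⁻¹⁰ C.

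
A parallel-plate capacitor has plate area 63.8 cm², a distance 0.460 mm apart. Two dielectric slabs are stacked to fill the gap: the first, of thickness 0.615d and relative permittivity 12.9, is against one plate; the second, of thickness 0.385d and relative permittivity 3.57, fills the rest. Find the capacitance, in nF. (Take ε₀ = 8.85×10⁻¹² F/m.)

A = 63.8 cm² = 6.38×10⁻³ m².
Stacked slabs ⇒ two capacitors in series, each with the full plate area.
C₁ = κ₁ε₀A/d₁ = 12.9 × 8.85×10⁻¹² × 6.38×10⁻³ / 2.83×10⁻⁴ = 2.57×10⁻⁹ F.
C₂ = κ₂ε₀A/d₂ = 3.57 × 8.85×10⁻¹² × 6.38×10⁻³ / 1.77×10⁻⁴ = 1.14×10⁻⁹ F.
C = (1/C₁ + 1/C₂)⁻¹ = 7.89×10⁻¹⁰ F.

0.789 nF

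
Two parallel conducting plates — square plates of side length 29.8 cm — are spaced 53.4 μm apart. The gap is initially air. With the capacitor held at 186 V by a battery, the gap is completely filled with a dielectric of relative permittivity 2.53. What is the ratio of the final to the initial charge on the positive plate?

Battery connected ⇒ V is held fixed.
C₂ = 2.53 C₁ and Q = CV, so Q₂/Q₁ = C₂/C₁ = 2.53.

2.53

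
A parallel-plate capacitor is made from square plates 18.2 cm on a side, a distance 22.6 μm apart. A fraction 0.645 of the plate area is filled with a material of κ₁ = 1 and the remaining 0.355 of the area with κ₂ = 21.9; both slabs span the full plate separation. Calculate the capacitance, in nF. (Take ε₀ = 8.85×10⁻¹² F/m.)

C ≈ 109 nF

A = (18.2 cm)² = 3.31×10⁻² m².
Side-by-side slabs ⇒ two capacitors in parallel, each spanning the full gap.
C₁ = κ₁ε₀A₁/d = 1.00 × 8.85×10⁻¹² × 2.14×10⁻² / 2.26×10⁻⁵ = 8.37×10⁻⁹ F.
C₂ = κ₂ε₀A₂/d = 21.9 × 8.85×10⁻¹² × 1.18×10⁻² / 2.26×10⁻⁵ = 1.01×10⁻⁷ F.
C = C₁ + C₂ = 1.09×10⁻⁷ F.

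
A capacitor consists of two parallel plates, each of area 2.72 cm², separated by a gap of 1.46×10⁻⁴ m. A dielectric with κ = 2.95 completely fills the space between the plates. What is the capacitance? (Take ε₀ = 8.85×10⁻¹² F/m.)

A = 2.72 cm² = 2.72×10⁻⁴ m².
C = κε₀A/d = 2.95 × 8.85×10⁻¹² × 2.72×10⁻⁴ / 1.46×10⁻⁴ = 4.86×10⁻¹¹ F.

48.6 pF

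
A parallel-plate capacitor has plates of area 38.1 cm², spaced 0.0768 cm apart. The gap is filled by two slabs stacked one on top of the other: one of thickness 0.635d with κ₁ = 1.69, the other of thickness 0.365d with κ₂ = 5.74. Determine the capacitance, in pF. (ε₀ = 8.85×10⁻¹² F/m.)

A = 38.1 cm² = 3.81×10⁻³ m².
Stacked slabs ⇒ two capacitors in series, each with the full plate area.
C₁ = κ₁ε₀A/d₁ = 1.69 × 8.85×10⁻¹² × 3.81×10⁻³ / 4.88×10⁻⁴ = 1.17×10⁻¹⁰ F.
C₂ = κ₂ε₀A/d₂ = 5.74 × 8.85×10⁻¹² × 3.81×10⁻³ / 2.80×10⁻⁴ = 6.90×10⁻¹⁰ F.
C = (1/C₁ + 1/C₂)⁻¹ = 9.99×10⁻¹¹ F.

99.9 pF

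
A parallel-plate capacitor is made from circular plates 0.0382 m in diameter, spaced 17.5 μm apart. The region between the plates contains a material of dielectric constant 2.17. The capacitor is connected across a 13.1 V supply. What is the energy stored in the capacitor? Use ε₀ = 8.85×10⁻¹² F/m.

A = π(0.0382/2 m)² = 1.15×10⁻³ m².
C = κε₀A/d = 2.17 × 8.85×10⁻¹² × 1.15×10⁻³ / 1.75×10⁻⁵ = 1.26×10⁻⁹ F.
U = ½CV² = ½ × 1.26×10⁻⁹ × (13.1)² = 1.08×10⁻⁷ J.

108 nJ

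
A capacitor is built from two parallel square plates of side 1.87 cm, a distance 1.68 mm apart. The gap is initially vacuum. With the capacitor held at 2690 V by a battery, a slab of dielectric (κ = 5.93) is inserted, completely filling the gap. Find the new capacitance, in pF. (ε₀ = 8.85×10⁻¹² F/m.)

10.9 pF

A = (1.87 cm)² = 3.50×10⁻⁴ m².
Initially C₁ = ε₀A/d = 8.85×10⁻¹² × 3.50×10⁻⁴ / 1.68×10⁻³ = 1.84×10⁻¹² F.
C = κε₀A/d scales with κ, so C₂/C₁ = κ = 5.93.
C₂ = 5.93 × 1.84×10⁻¹² = 1.09×10⁻¹¹ F.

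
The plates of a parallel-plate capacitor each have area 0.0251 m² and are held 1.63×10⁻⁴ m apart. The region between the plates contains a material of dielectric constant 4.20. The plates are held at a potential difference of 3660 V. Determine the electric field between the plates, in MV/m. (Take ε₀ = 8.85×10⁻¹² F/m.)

22.5 MV/m

E = V/d = 3660 / 1.63×10⁻⁴ = 2.25×10⁷ V/m.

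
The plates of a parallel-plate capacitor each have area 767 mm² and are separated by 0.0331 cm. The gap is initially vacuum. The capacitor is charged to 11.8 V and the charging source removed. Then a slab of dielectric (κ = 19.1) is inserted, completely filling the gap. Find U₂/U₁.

Isolated ⇒ Q is held fixed.
C₂ = 19.1 C₁ and U = Q²/(2C), so U₂/U₁ = C₁/C₂ = 0.0524.

U₂/U₁ ≈ 0.0524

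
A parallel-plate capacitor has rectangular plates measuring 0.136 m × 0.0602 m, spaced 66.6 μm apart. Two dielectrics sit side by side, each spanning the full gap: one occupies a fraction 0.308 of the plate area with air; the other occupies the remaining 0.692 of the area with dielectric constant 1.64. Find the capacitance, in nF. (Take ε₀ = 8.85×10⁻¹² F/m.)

1.57 nF

A = 0.136 × 0.0602 m² = 8.19×10⁻³ m².
Side-by-side slabs ⇒ two capacitors in parallel, each spanning the full gap.
C₁ = κ₁ε₀A₁/d = 1.00 × 8.85×10⁻¹² × 2.52×10⁻³ / 6.66×10⁻⁵ = 3.35×10⁻¹⁰ F.
C₂ = κ₂ε₀A₂/d = 1.64 × 8.85×10⁻¹² × 5.67×10⁻³ / 6.66×10⁻⁵ = 1.23×10⁻⁹ F.
C = C₁ + C₂ = 1.57×10⁻⁹ F.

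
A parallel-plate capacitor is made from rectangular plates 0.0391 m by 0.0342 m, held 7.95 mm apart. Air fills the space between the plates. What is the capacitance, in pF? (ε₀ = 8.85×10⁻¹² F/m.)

A = 0.0391 × 0.0342 m² = 1.34×10⁻³ m².
C = ε₀A/d = 8.85×10⁻¹² × 1.34×10⁻³ / 7.95×10⁻³ = 1.49×10⁻¹² F.

C ≈ 1.49 pF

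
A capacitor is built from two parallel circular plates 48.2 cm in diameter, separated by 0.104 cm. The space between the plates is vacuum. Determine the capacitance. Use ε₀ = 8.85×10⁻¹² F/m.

A = π(48.2/2 cm)² = 0.182 m².
C = ε₀A/d = 8.85×10⁻¹² × 0.182 / 1.04×10⁻³ = 1.55×10⁻⁹ F.

1.55 nF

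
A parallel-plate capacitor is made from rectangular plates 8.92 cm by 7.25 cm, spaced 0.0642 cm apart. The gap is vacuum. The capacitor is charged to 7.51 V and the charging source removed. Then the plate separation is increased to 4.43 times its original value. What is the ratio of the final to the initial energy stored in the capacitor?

4.43

Isolated ⇒ Q is held fixed.
C₂ = 0.226 C₁ and U = Q²/(2C), so U₂/U₁ = C₁/C₂ = 4.43.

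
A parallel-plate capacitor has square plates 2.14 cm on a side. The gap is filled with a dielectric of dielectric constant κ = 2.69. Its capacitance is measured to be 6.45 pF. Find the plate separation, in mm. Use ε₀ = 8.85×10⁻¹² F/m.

d ≈ 1.69 mm

A = (2.14 cm)² = 4.58×10⁻⁴ m².
d = κε₀A/C = 2.69 × 8.85×10⁻¹² × 4.58×10⁻⁴ / 6.45×10⁻¹² = 1.69×10⁻³ m.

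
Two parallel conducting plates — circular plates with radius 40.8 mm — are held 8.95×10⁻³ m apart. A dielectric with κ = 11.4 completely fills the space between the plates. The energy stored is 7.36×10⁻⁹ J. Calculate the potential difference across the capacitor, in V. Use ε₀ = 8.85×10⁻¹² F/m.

A = π(40.8 mm)² = 5.23×10⁻³ m².
C = κε₀A/d = 11.4 × 8.85×10⁻¹² × 5.23×10⁻³ / 8.95×10⁻³ = 5.90×10⁻¹¹ F.
V = √(2U/C) = √(2 × 7.36×10⁻⁹ / 5.90×10⁻¹¹) = 15.8 V.

15.8 V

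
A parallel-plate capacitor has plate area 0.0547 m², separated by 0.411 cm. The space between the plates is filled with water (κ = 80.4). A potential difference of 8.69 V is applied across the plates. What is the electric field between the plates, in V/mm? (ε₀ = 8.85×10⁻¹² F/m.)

2.11 V/mm

E = V/d = 8.69 / 4.11×10⁻³ = 2.11×10³ V/m.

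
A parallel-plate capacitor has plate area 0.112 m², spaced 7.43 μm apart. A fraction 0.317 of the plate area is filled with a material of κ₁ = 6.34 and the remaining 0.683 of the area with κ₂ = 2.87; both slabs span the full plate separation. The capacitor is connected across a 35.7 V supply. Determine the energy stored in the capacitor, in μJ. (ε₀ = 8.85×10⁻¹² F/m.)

U ≈ 337 μJ

Side-by-side slabs ⇒ two capacitors in parallel, each spanning the full gap.
C₁ = κ₁ε₀A₁/d = 6.34 × 8.85×10⁻¹² × 3.55×10⁻² / 7.43×10⁻⁶ = 2.68×10⁻⁷ F.
C₂ = κ₂ε₀A₂/d = 2.87 × 8.85×10⁻¹² × 7.65×10⁻² / 7.43×10⁻⁶ = 2.62×10⁻⁷ F.
C = C₁ + C₂ = 5.30×10⁻⁷ F.
U = ½CV² = ½ × 5.30×10⁻⁷ × (35.7)² = 3.37×10⁻⁴ J.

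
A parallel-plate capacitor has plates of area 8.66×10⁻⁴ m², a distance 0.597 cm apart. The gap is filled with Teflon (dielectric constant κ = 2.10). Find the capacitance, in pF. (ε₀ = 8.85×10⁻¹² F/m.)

C = κε₀A/d = 2.10 × 8.85×10⁻¹² × 8.66×10⁻⁴ / 5.97×10⁻³ = 2.70×10⁻¹² F.

C ≈ 2.70 pF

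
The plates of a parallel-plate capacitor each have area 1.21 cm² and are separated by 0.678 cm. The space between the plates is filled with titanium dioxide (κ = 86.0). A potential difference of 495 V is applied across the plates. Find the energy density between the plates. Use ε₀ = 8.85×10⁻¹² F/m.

E = V/d = 495 / 6.78×10⁻³ = 7.30×10⁴ V/m.
u = ½κε₀E² = ½ × 86.0 × 8.85×10⁻¹² × (7.30×10⁴)² = 2.03 J/m³.

2.03 J/m³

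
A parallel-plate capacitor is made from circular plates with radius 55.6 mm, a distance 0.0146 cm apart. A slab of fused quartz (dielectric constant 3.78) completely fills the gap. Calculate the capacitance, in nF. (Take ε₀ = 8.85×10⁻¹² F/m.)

A = π(55.6 mm)² = 9.71×10⁻³ m².
C = κε₀A/d = 3.78 × 8.85×10⁻¹² × 9.71×10⁻³ / 1.46×10⁻⁴ = 2.23×10⁻⁹ F.

C ≈ 2.23 nF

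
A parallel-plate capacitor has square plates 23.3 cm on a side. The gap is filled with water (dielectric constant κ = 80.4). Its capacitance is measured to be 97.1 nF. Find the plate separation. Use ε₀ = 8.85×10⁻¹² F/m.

d ≈ 398 μm

A = (23.3 cm)² = 5.43×10⁻² m².
d = κε₀A/C = 80.4 × 8.85×10⁻¹² × 5.43×10⁻² / 9.71×10⁻⁸ = 3.98×10⁻⁴ m.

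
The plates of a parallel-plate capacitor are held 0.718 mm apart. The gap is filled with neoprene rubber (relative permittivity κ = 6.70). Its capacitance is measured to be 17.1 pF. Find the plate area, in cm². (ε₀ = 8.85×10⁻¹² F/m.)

A = Cd/(κε₀) = 1.71×10⁻¹¹ × 7.18×10⁻⁴ / (6.70 × 8.85×10⁻¹²) = 2.07×10⁻⁴ m².

A ≈ 2.07 cm²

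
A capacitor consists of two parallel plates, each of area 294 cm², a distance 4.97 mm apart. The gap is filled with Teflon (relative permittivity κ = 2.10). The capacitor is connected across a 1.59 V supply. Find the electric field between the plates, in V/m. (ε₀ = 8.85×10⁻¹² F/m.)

E = V/d = 1.59 / 4.97×10⁻³ = 3.20×10² V/m.

E ≈ 320 V/m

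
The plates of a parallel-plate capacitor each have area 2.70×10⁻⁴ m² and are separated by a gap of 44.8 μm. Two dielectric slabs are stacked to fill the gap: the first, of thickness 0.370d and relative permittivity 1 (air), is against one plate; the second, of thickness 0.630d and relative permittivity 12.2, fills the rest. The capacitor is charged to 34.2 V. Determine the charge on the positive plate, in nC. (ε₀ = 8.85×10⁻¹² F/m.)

Stacked slabs ⇒ two capacitors in series, each with the full plate area.
C₁ = κ₁ε₀A/d₁ = 1.00 × 8.85×10⁻¹² × 2.70×10⁻⁴ / 1.66×10⁻⁵ = 1.44×10⁻¹⁰ F.
C₂ = κ₂ε₀A/d₂ = 12.2 × 8.85×10⁻¹² × 2.70×10⁻⁴ / 2.82×10⁻⁵ = 1.03×10⁻⁹ F.
C = (1/C₁ + 1/C₂)⁻¹ = 1.26×10⁻¹⁰ F.
Q = CV = 1.26×10⁻¹⁰ × 34.2 = 4.33×10⁻⁹ C.

4.33 nC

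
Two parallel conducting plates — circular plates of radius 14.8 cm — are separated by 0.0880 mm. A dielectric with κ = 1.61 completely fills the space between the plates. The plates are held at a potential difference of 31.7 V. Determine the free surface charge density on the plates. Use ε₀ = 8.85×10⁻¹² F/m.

σ ≈ 0.513 nC/cm²

A = π(14.8 cm)² = 6.88×10⁻² m².
C = κε₀A/d = 1.61 × 8.85×10⁻¹² × 6.88×10⁻² / 8.80×10⁻⁵ = 1.11×10⁻⁸ F.
σ = Q/A = CV/A = 1.11×10⁻⁸ × 31.7 / 6.88×10⁻² = 5.13×10⁻⁶ C/m².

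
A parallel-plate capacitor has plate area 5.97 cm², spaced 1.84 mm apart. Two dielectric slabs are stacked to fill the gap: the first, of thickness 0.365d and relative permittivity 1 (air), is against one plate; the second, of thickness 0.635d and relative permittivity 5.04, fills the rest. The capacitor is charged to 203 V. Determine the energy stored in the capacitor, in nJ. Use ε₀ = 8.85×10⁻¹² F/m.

121 nJ

A = 5.97 cm² = 5.97×10⁻⁴ m².
Stacked slabs ⇒ two capacitors in series, each with the full plate area.
C₁ = κ₁ε₀A/d₁ = 1.00 × 8.85×10⁻¹² × 5.97×10⁻⁴ / 6.72×10⁻⁴ = 7.87×10⁻¹² F.
C₂ = κ₂ε₀A/d₂ = 5.04 × 8.85×10⁻¹² × 5.97×10⁻⁴ / 1.17×10⁻³ = 2.28×10⁻¹¹ F.
C = (1/C₁ + 1/C₂)⁻¹ = 5.85×10⁻¹² F.
U = ½CV² = ½ × 5.85×10⁻¹² × (203)² = 1.21×10⁻⁷ J.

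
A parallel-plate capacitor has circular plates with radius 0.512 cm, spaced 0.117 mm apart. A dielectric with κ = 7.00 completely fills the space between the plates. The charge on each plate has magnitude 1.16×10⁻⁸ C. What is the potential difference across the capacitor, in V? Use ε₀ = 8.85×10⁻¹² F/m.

A = π(0.512 cm)² = 8.24×10⁻⁵ m².
C = κε₀A/d = 7.00 × 8.85×10⁻¹² × 8.24×10⁻⁵ / 1.17×10⁻⁴ = 4.36×10⁻¹¹ F.
V = Q/C = 1.16×10⁻⁸ / 4.36×10⁻¹¹ = 2.66×10² V.

266 V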